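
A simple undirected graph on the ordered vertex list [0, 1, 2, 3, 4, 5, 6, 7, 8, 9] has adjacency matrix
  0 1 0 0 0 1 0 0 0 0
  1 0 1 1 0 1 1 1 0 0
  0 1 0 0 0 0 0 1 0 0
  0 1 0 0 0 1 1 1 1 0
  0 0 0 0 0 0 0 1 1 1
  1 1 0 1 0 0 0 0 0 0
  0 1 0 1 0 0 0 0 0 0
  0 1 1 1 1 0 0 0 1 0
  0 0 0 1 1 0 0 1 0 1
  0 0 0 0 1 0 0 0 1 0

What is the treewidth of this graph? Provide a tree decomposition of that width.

Treewidth 2.
Bags: B1 = {1, 3, 7}  B2 = {1, 3, 5}  B3 = {3, 7, 8}  B4 = {1, 3, 6}  B5 = {0, 1, 5}  B6 = {4, 7, 8}  B7 = {4, 8, 9}  B8 = {1, 2, 7}
Tree: B1–B2, B1–B3, B2–B4, B2–B5, B3–B6, B6–B7, B1–B8

Each bag holds 3 vertices, so the decomposition has width 2, which upper-bounds the treewidth. On the other hand G contains the 3-clique {3, 7, 8}. A clique must lie in a single bag of any decomposition, so no decomposition can have width below 2. The upper and lower bounds meet at 2, so that is the treewidth.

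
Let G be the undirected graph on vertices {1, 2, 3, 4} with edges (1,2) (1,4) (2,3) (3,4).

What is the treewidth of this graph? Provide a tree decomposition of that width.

Treewidth 2.
One such decomposition:
Bags: B1 = {1, 2, 3}  B2 = {1, 3, 4}
Tree: B1–B2

Every bag has size at most 3, so the width is 3 − 1 = 2 and tw(G) ≤ 2. The edges 1–2–3–4–1 form a cycle, so G is not a tree and its treewidth is at least 2. Combining the bounds, tw(G) = 2.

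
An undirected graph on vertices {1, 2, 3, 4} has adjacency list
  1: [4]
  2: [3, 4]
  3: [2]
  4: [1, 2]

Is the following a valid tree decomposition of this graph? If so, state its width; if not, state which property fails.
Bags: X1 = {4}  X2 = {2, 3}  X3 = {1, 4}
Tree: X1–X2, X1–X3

A tree decomposition must satisfy three properties: every vertex lies in some bag; for every edge, both endpoints lie together in some bag; and for every vertex, the bags containing it form a connected subtree. Here edge (2,4) lies in no bag, so the decomposition is invalid.

No — edge (2,4) lies in no bag.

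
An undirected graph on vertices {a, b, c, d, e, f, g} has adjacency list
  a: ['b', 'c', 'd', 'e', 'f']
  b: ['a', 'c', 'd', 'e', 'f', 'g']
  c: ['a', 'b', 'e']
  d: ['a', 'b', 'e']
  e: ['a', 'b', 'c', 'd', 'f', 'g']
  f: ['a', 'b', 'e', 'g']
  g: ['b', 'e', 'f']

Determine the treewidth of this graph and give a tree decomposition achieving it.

Treewidth 3.
One such decomposition:
Bags: B1 = {a, b, d, e}  B2 = {a, b, c, e}  B3 = {a, b, e, f}  B4 = {b, e, f, g}
Tree: B1–B2, B2–B3, B3–B4

Every bag has size at most 4, so the width is 4 − 1 = 3 and tw(G) ≤ 3. For the lower bound, the 4 vertices {b, e, f, g} are pairwise adjacent, and any tree decomposition puts a clique entirely inside one bag — forcing width ≥ 3. Hence tw(G) = 3 exactly.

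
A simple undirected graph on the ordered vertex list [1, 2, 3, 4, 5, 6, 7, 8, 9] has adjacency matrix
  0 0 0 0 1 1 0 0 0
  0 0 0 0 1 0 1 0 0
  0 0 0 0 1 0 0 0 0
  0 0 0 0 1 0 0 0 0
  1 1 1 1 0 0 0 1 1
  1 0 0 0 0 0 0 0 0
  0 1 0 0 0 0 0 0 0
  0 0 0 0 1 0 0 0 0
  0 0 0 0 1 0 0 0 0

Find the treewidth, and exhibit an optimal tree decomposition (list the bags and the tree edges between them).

The largest bag has 2 vertices, giving width 1; this decomposition certifies tw(G) ≤ 1. Any graph with an edge has treewidth ≥ 1, and G has the edge 5–2. Hence tw(G) = 1 exactly.

Treewidth 1.
One optimal decomposition is:
Bags: B1 = {2, 5}  B2 = {1, 5}  B3 = {2, 7}  B4 = {3, 5}  B5 = {5, 9}  B6 = {5, 8}  B7 = {4, 5}  B8 = {1, 6}
Tree: B1–B2, B1–B3, B1–B4, B4–B5, B4–B6, B5–B7, B2–B8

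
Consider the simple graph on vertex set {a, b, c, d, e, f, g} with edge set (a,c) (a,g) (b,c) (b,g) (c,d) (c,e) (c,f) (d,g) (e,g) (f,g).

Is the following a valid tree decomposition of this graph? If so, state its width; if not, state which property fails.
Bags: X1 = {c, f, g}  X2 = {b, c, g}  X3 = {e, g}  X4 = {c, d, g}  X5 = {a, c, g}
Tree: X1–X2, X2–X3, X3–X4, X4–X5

A tree decomposition must satisfy three properties: every vertex lies in some bag; for every edge, both endpoints lie together in some bag; and for every vertex, the bags containing it form a connected subtree. Here edge (c,e) lies in no bag, so the decomposition is invalid.

No — edge (c,e) lies in no bag.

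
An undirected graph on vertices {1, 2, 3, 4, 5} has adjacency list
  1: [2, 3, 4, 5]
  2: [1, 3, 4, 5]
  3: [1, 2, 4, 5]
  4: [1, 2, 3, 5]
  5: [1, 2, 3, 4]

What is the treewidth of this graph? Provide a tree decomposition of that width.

A single bag containing all 5 vertices is trivially a valid decomposition of width 4. For the lower bound, the 5 vertices {1, 2, 3, 4, 5} are pairwise adjacent, and any tree decomposition puts a clique entirely inside one bag — forcing width ≥ 4. Hence tw(G) = 4 exactly.

Treewidth 4.
One optimal decomposition is:
Bags: B1 = {1, 2, 3, 4, 5}
Tree: (single bag)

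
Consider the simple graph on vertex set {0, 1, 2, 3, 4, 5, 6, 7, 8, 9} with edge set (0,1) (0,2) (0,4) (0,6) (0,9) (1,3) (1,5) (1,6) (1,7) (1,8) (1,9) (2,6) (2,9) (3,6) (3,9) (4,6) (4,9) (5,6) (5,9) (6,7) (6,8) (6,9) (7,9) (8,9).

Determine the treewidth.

3

A width-3 tree decomposition is:
Bags: B1 = {1, 5, 6, 9}  B2 = {1, 3, 6, 9}  B3 = {1, 6, 8, 9}  B4 = {1, 6, 7, 9}  B5 = {0, 1, 6, 9}  B6 = {0, 2, 6, 9}  B7 = {0, 4, 6, 9}
Tree: B1–B2, B1–B3, B1–B4, B1–B5, B5–B6, B6–B7
Every bag has size at most 4, so the width is 4 − 1 = 3 and tw(G) ≤ 3. For the lower bound, the 4 vertices {0, 1, 6, 9} are pairwise adjacent, and any tree decomposition puts a clique entirely inside one bag — forcing width ≥ 3. Hence tw(G) = 3 exactly.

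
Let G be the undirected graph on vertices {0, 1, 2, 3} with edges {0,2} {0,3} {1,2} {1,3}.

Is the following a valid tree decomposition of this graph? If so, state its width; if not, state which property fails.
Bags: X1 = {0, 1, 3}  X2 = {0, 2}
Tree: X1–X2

No — edge (1,2) lies in no bag.

A tree decomposition must satisfy three properties: every vertex lies in some bag; for every edge, both endpoints lie together in some bag; and for every vertex, the bags containing it form a connected subtree. Here edge (1,2) lies in no bag, so the decomposition is invalid.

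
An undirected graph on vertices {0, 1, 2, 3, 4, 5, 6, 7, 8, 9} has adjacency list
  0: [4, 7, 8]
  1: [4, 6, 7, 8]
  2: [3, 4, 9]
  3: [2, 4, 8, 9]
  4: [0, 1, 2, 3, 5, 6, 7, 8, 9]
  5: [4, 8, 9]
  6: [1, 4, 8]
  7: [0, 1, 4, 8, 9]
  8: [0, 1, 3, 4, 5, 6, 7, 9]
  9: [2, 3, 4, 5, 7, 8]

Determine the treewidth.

A width-3 tree decomposition is:
Bags: B1 = {3, 4, 8, 9}  B2 = {4, 7, 8, 9}  B3 = {1, 4, 7, 8}  B4 = {4, 5, 8, 9}  B5 = {0, 4, 7, 8}  B6 = {2, 3, 4, 9}  B7 = {1, 4, 6, 8}
Tree: B1–B2, B2–B3, B2–B4, B3–B5, B1–B6, B3–B7
Each bag holds 4 vertices, so the decomposition has width 3, which upper-bounds the treewidth. Conversely, {3, 4, 8, 9} is a clique of size 4, and the vertices of any clique must share a bag in every tree decomposition; so some bag has ≥ 4 vertices and tw(G) ≥ 3. The upper and lower bounds meet at 3, so that is the treewidth.

3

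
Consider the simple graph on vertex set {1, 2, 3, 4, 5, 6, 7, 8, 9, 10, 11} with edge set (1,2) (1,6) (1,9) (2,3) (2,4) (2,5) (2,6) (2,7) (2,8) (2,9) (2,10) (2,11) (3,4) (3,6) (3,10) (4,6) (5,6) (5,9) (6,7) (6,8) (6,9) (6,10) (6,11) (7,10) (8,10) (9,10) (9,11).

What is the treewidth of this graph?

3

A width-3 tree decomposition is:
Bags: B1 = {2, 3, 6, 10}  B2 = {2, 6, 7, 10}  B3 = {2, 6, 9, 10}  B4 = {2, 6, 8, 10}  B5 = {2, 6, 9, 11}  B6 = {2, 5, 6, 9}  B7 = {2, 3, 4, 6}  B8 = {1, 2, 6, 9}
Tree: B1–B2, B2–B3, B2–B4, B3–B5, B5–B6, B1–B7, B6–B8
Each bag holds 4 vertices, so the decomposition has width 3, which upper-bounds the treewidth. For the lower bound, the 4 vertices {2, 3, 6, 10} are pairwise adjacent, and any tree decomposition puts a clique entirely inside one bag — forcing width ≥ 3. Hence tw(G) = 3 exactly.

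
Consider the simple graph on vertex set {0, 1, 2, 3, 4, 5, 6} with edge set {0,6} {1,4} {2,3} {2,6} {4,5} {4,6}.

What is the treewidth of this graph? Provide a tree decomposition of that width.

Treewidth 1.
One optimal decomposition is:
Bags: B1 = {4, 6}  B2 = {2, 6}  B3 = {0, 6}  B4 = {4, 5}  B5 = {1, 4}  B6 = {2, 3}
Tree: B1–B2, B2–B3, B1–B4, B1–B5, B2–B6

Each bag holds 2 vertices, so the decomposition has width 1, which upper-bounds the treewidth. G has an edge, so its treewidth is at least 1. The upper and lower bounds meet at 1, so that is the treewidth.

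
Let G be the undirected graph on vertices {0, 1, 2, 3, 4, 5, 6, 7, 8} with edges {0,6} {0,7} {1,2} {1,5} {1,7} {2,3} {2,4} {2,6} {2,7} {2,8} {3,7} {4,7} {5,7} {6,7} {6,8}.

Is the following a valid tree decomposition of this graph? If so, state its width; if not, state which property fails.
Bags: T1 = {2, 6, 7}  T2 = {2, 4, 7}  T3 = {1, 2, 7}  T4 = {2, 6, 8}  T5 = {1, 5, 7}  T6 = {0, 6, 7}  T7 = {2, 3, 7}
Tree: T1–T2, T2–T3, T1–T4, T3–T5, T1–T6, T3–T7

Every vertex of G appears in some bag (union = {0, 1, 2, 3, 4, 5, 6, 7, 8}); every edge is covered by a bag; and for each vertex v the set of bags containing v is connected in the bag tree. The decomposition is therefore valid. The largest bag has 3 vertices, so the width is 2.

Yes; width 2.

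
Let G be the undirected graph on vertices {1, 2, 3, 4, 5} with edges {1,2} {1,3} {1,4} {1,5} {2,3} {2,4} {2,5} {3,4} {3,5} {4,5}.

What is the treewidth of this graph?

A width-4 tree decomposition is:
Bags: B1 = {1, 2, 3, 4, 5}
Tree: (single bag)
A single bag containing all 5 vertices is trivially a valid decomposition of width 4. Conversely, {1, 2, 3, 4, 5} is a clique of size 5, and the vertices of any clique must share a bag in every tree decomposition; so some bag has ≥ 5 vertices and tw(G) ≥ 4. Combining the bounds, tw(G) = 4.

4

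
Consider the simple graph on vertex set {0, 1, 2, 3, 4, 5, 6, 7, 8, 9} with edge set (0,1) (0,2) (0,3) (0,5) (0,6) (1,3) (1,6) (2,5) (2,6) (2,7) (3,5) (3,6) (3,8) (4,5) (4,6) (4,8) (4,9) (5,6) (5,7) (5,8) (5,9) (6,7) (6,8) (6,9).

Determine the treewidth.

3

A width-3 tree decomposition is:
Bags: B1 = {3, 5, 6, 8}  B2 = {0, 3, 5, 6}  B3 = {4, 5, 6, 8}  B4 = {4, 5, 6, 9}  B5 = {0, 1, 3, 6}  B6 = {0, 2, 5, 6}  B7 = {2, 5, 6, 7}
Tree: B1–B2, B1–B3, B3–B4, B2–B5, B2–B6, B6–B7
The largest bag has 4 vertices, giving width 3; this decomposition certifies tw(G) ≤ 3. Conversely, {0, 1, 3, 6} is a clique of size 4, and the vertices of any clique must share a bag in every tree decomposition; so some bag has ≥ 4 vertices and tw(G) ≥ 3. Hence tw(G) = 3 exactly.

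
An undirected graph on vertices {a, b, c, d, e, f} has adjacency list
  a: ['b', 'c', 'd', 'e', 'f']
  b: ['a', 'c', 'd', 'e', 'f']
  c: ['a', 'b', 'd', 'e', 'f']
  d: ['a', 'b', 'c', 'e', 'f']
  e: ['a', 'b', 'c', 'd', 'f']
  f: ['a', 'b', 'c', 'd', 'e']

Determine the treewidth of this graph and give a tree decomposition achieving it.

A single bag containing all 6 vertices is trivially a valid decomposition of width 5. For the lower bound, the 6 vertices {a, b, c, d, e, f} are pairwise adjacent, and any tree decomposition puts a clique entirely inside one bag — forcing width ≥ 5. Therefore the treewidth is 5.

Treewidth 5.
One optimal decomposition is:
Bags: B1 = {a, b, c, d, e, f}
Tree: (single bag)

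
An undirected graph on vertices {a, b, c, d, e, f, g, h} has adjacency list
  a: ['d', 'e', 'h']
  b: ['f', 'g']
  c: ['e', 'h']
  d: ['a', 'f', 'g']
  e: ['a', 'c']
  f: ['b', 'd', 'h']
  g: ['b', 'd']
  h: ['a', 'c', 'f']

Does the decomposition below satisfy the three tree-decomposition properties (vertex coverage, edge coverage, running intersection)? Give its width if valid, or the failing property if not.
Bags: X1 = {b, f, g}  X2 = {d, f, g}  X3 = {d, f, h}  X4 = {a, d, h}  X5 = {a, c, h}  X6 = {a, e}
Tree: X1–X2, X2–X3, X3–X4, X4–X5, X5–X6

A tree decomposition must satisfy three properties: every vertex lies in some bag; for every edge, both endpoints lie together in some bag; and for every vertex, the bags containing it form a connected subtree. Here edge (c,e) lies in no bag, so the decomposition is invalid.

No — edge (c,e) lies in no bag.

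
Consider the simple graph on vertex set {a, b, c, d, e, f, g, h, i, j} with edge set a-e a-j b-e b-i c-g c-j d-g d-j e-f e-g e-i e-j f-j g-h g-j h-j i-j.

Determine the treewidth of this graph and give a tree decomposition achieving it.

Treewidth 2.
One such decomposition:
Bags: B1 = {e, f, j}  B2 = {e, i, j}  B3 = {e, g, j}  B4 = {a, e, j}  B5 = {d, g, j}  B6 = {b, e, i}  B7 = {g, h, j}  B8 = {c, g, j}
Tree: B1–B2, B1–B3, B1–B4, B3–B5, B2–B6, B5–B7, B3–B8

The largest bag has 3 vertices, giving width 2; this decomposition certifies tw(G) ≤ 2. Conversely, {d, g, j} is a clique of size 3, and the vertices of any clique must share a bag in every tree decomposition; so some bag has ≥ 3 vertices and tw(G) ≥ 2. Combining the bounds, tw(G) = 2.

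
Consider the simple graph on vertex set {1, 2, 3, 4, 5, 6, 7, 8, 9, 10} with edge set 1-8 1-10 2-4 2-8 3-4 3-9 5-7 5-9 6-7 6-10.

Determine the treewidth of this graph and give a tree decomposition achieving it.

Treewidth 2.
One optimal decomposition is:
Bags: B1 = {5, 6, 7}  B2 = {5, 6, 9}  B3 = {3, 6, 9}  B4 = {3, 4, 6}  B5 = {2, 4, 6}  B6 = {2, 6, 8}  B7 = {1, 6, 8}  B8 = {1, 6, 10}
Tree: B1–B2, B2–B3, B3–B4, B4–B5, B5–B6, B6–B7, B7–B8

Every bag has size at most 3, so the width is 3 − 1 = 2 and tw(G) ≤ 2. The edges 6–7–5–9–3–4–2–8–1–10–6 form a cycle, so G is not a tree and its treewidth is at least 2. Therefore the treewidth is 2.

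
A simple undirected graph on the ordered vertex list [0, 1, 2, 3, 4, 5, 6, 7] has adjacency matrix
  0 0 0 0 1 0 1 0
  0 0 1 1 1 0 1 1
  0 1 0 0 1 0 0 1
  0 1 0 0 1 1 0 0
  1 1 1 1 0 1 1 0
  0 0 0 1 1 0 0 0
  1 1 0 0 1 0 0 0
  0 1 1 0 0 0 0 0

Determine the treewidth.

2

A width-2 tree decomposition is:
Bags: B1 = {1, 2, 4}  B2 = {1, 3, 4}  B3 = {3, 4, 5}  B4 = {1, 2, 7}  B5 = {1, 4, 6}  B6 = {0, 4, 6}
Tree: B1–B2, B2–B3, B1–B4, B2–B5, B5–B6
Each bag holds 3 vertices, so the decomposition has width 2, which upper-bounds the treewidth. Conversely, {0, 4, 6} is a clique of size 3, and the vertices of any clique must share a bag in every tree decomposition; so some bag has ≥ 3 vertices and tw(G) ≥ 2. Combining the bounds, tw(G) = 2.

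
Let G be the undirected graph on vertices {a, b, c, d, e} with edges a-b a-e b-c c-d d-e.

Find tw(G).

2

A width-2 tree decomposition is:
Bags: B1 = {a, b, c}  B2 = {a, c, e}  B3 = {c, d, e}
Tree: B1–B2, B2–B3
The largest bag has 3 vertices, giving width 2; this decomposition certifies tw(G) ≤ 2. Since c–b–a–e–d–c is a cycle in G, G is not acyclic. Forests are exactly the graphs of treewidth ≤ 1, so tw(G) ≥ 2. Combining the bounds, tw(G) = 2.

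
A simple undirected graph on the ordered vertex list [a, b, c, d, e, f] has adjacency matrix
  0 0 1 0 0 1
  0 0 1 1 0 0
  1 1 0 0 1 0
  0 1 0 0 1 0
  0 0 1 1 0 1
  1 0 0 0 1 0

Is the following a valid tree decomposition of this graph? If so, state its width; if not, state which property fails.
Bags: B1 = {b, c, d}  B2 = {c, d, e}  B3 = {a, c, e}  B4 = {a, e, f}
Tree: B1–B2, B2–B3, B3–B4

Checking the three conditions: (i) the bags cover all of {a, b, c, d, e, f}; (ii) for each edge, some bag contains both endpoints; (iii) the bags containing any fixed vertex form a subtree. All hold, so the decomposition is valid with width 3 − 1 = 2.

Yes; width 2.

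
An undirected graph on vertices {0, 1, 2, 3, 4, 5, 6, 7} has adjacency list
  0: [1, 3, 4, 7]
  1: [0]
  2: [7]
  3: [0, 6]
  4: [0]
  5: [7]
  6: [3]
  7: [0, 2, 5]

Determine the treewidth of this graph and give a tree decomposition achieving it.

Treewidth 1.
One such decomposition:
Bags: B1 = {0, 1}  B2 = {0, 7}  B3 = {2, 7}  B4 = {0, 4}  B5 = {0, 3}  B6 = {5, 7}  B7 = {3, 6}
Tree: B1–B2, B2–B3, B2–B4, B1–B5, B3–B6, B5–B7

Each bag holds 2 vertices, so the decomposition has width 1, which upper-bounds the treewidth. G has an edge, so its treewidth is at least 1. Combining the bounds, tw(G) = 1.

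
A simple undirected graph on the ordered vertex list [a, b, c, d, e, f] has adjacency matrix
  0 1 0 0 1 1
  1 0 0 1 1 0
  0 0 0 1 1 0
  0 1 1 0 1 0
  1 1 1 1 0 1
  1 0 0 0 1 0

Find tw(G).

2

A width-2 tree decomposition is:
Bags: B1 = {a, b, e}  B2 = {a, e, f}  B3 = {b, d, e}  B4 = {c, d, e}
Tree: B1–B2, B1–B3, B3–B4
Each bag holds 3 vertices, so the decomposition has width 2, which upper-bounds the treewidth. On the other hand G contains the 3-clique {c, d, e}. A clique must lie in a single bag of any decomposition, so no decomposition can have width below 2. The upper and lower bounds meet at 2, so that is the treewidth.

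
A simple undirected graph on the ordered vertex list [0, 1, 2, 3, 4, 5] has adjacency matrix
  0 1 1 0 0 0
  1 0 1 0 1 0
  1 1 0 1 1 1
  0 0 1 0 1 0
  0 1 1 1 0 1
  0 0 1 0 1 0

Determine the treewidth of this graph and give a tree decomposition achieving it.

Each bag holds 3 vertices, so the decomposition has width 2, which upper-bounds the treewidth. On the other hand G contains the 3-clique {0, 1, 2}. A clique must lie in a single bag of any decomposition, so no decomposition can have width below 2. Hence tw(G) = 2 exactly.

Treewidth 2.
One optimal decomposition is:
Bags: B1 = {1, 2, 4}  B2 = {2, 3, 4}  B3 = {2, 4, 5}  B4 = {0, 1, 2}
Tree: B1–B2, B1–B3, B1–B4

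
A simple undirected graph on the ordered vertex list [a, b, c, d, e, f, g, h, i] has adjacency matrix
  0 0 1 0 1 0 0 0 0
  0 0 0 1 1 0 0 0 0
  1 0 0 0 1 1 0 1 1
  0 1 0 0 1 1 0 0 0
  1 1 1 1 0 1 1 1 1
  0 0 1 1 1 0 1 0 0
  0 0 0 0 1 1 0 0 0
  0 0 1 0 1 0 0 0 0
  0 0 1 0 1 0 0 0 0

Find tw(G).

A width-2 tree decomposition is:
Bags: B1 = {c, e, f}  B2 = {c, e, i}  B3 = {a, c, e}  B4 = {e, f, g}  B5 = {d, e, f}  B6 = {b, d, e}  B7 = {c, e, h}
Tree: B1–B2, B1–B3, B1–B4, B1–B5, B5–B6, B2–B7
The largest bag has 3 vertices, giving width 2; this decomposition certifies tw(G) ≤ 2. Conversely, {d, e, f} is a clique of size 3, and the vertices of any clique must share a bag in every tree decomposition; so some bag has ≥ 3 vertices and tw(G) ≥ 2. The upper and lower bounds meet at 2, so that is the treewidth.

2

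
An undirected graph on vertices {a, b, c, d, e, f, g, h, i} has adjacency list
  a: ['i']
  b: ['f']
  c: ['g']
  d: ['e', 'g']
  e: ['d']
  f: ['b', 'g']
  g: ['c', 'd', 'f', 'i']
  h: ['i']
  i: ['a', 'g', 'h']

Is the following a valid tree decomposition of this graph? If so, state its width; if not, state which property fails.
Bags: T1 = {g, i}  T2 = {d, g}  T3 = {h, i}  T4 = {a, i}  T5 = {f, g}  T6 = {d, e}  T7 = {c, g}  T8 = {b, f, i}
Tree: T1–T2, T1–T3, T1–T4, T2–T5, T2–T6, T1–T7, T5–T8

No — bags containing vertex i are not connected in the tree.

A tree decomposition must satisfy three properties: every vertex lies in some bag; for every edge, both endpoints lie together in some bag; and for every vertex, the bags containing it form a connected subtree. Here bags containing vertex i are not connected in the tree, so the decomposition is invalid.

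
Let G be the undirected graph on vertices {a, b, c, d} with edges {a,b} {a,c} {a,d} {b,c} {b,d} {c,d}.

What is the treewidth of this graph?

3

A width-3 tree decomposition is:
Bags: B1 = {a, b, c, d}
Tree: (single bag)
With just one bag of size 4, the width is 4 − 1 = 3, so tw(G) ≤ 3. On the other hand G contains the 4-clique {a, b, c, d}. A clique must lie in a single bag of any decomposition, so no decomposition can have width below 3. Therefore the treewidth is 3.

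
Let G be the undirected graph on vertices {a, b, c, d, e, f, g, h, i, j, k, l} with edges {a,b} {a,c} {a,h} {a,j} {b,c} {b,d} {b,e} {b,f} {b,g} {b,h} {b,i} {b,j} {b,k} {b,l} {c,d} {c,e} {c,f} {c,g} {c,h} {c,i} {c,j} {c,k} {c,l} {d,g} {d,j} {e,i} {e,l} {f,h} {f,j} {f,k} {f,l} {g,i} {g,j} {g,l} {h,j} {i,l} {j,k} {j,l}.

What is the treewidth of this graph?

A width-4 tree decomposition is:
Bags: B1 = {b, c, g, i, l}  B2 = {b, c, g, j, l}  B3 = {b, c, f, j, l}  B4 = {b, c, d, g, j}  B5 = {b, c, e, i, l}  B6 = {b, c, f, h, j}  B7 = {b, c, f, j, k}  B8 = {a, b, c, h, j}
Tree: B1–B2, B2–B3, B2–B4, B1–B5, B3–B6, B6–B7, B6–B8
The largest bag has 5 vertices, giving width 4; this decomposition certifies tw(G) ≤ 4. On the other hand G contains the 5-clique {b, c, d, g, j}. A clique must lie in a single bag of any decomposition, so no decomposition can have width below 4. Hence tw(G) = 4 exactly.

4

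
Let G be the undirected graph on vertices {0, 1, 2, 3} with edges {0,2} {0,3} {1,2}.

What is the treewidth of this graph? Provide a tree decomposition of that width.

Every bag has size at most 2, so the width is 2 − 1 = 1 and tw(G) ≤ 1. Any graph with an edge has treewidth ≥ 1, and G has the edge 1–2. Combining the bounds, tw(G) = 1.

Treewidth 1.
One such decomposition:
Bags: B1 = {1, 2}  B2 = {0, 2}  B3 = {0, 3}
Tree: B1–B2, B2–B3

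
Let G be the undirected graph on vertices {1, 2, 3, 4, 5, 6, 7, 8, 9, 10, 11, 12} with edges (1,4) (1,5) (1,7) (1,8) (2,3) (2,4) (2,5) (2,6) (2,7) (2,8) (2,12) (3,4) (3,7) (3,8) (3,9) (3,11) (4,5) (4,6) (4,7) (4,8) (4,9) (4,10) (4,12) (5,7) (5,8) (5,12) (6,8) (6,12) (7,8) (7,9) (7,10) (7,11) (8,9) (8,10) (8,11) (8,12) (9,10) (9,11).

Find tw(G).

A width-4 tree decomposition is:
Bags: B1 = {2, 4, 5, 8, 12}  B2 = {2, 4, 5, 7, 8}  B3 = {2, 3, 4, 7, 8}  B4 = {3, 4, 7, 8, 9}  B5 = {4, 7, 8, 9, 10}  B6 = {3, 7, 8, 9, 11}  B7 = {1, 4, 5, 7, 8}  B8 = {2, 4, 6, 8, 12}
Tree: B1–B2, B2–B3, B3–B4, B4–B5, B4–B6, B2–B7, B1–B8
Each bag holds 5 vertices, so the decomposition has width 4, which upper-bounds the treewidth. On the other hand G contains the 5-clique {3, 7, 8, 9, 11}. A clique must lie in a single bag of any decomposition, so no decomposition can have width below 4. The upper and lower bounds meet at 4, so that is the treewidth.

4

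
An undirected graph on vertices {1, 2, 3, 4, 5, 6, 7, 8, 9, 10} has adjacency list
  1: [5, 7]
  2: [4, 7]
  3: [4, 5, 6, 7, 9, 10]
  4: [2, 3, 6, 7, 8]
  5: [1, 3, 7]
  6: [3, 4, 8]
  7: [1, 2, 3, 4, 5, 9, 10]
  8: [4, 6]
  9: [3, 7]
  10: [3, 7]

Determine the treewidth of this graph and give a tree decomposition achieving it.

Treewidth 2.
Bags: B1 = {3, 5, 7}  B2 = {3, 4, 7}  B3 = {3, 4, 6}  B4 = {3, 7, 9}  B5 = {1, 5, 7}  B6 = {3, 7, 10}  B7 = {4, 6, 8}  B8 = {2, 4, 7}
Tree: B1–B2, B2–B3, B1–B4, B1–B5, B2–B6, B3–B7, B2–B8

Every bag has size at most 3, so the width is 3 − 1 = 2 and tw(G) ≤ 2. For the lower bound, the 3 vertices {4, 6, 8} are pairwise adjacent, and any tree decomposition puts a clique entirely inside one bag — forcing width ≥ 2. Combining the bounds, tw(G) = 2.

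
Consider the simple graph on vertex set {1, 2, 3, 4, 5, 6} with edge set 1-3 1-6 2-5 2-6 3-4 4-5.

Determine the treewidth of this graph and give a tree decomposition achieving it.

Treewidth 2.
Bags: B1 = {2, 4, 5}  B2 = {2, 4, 6}  B3 = {1, 4, 6}  B4 = {1, 3, 4}
Tree: B1–B2, B2–B3, B3–B4

The largest bag has 3 vertices, giving width 2; this decomposition certifies tw(G) ≤ 2. For the lower bound, G contains the cycle 4–5–2–6–1–3–4, so G is not a forest; only forests have treewidth ≤ 1, hence tw(G) ≥ 2. Therefore the treewidth is 2.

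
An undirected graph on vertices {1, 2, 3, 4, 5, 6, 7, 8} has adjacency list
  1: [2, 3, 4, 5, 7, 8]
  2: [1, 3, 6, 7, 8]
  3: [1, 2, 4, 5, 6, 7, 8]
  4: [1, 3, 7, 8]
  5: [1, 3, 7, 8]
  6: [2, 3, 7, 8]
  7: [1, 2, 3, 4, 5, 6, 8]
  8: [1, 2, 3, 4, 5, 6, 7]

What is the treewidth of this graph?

4

A width-4 tree decomposition is:
Bags: B1 = {1, 2, 3, 7, 8}  B2 = {1, 3, 5, 7, 8}  B3 = {1, 3, 4, 7, 8}  B4 = {2, 3, 6, 7, 8}
Tree: B1–B2, B2–B3, B1–B4
The largest bag has 5 vertices, giving width 4; this decomposition certifies tw(G) ≤ 4. On the other hand G contains the 5-clique {1, 2, 3, 7, 8}. A clique must lie in a single bag of any decomposition, so no decomposition can have width below 4. The upper and lower bounds meet at 4, so that is the treewidth.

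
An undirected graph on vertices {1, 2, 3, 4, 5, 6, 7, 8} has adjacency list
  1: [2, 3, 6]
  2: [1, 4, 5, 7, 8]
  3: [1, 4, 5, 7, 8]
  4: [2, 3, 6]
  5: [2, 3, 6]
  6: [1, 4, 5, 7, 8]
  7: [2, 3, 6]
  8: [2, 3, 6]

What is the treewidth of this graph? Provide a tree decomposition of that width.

Treewidth 3.
One such decomposition:
Bags: B1 = {1, 2, 3, 6}  B2 = {2, 3, 5, 6}  B3 = {2, 3, 4, 6}  B4 = {2, 3, 6, 8}  B5 = {2, 3, 6, 7}
Tree: B1–B2, B2–B3, B3–B4, B4–B5

Each bag holds 4 vertices, so the decomposition has width 3, which upper-bounds the treewidth. For the lower bound: the 4 vertex sets {1,6}, {2,5}, {3}, {4} are disjoint, each induces a connected subgraph, and every pair is joined by at least one edge of G. Contracting each set to a single vertex therefore yields K_{4} as a minor, and since treewidth is minor-monotone, tw(G) ≥ tw(K_{4}) = 3. The upper and lower bounds meet at 3, so that is the treewidth.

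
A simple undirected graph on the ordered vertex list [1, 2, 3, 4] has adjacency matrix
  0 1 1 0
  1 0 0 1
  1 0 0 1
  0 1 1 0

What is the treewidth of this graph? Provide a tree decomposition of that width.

Treewidth 2.
Bags: B1 = {1, 2, 3}  B2 = {2, 3, 4}
Tree: B1–B2

The largest bag has 3 vertices, giving width 2; this decomposition certifies tw(G) ≤ 2. Since 3–1–2–4–3 is a cycle in G, G is not acyclic. Forests are exactly the graphs of treewidth ≤ 1, so tw(G) ≥ 2. Therefore the treewidth is 2.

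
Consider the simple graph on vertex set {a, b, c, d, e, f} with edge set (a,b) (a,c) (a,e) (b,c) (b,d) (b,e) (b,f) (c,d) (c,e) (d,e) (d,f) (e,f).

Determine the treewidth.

3

A width-3 tree decomposition is:
Bags: B1 = {b, c, d, e}  B2 = {b, d, e, f}  B3 = {a, b, c, e}
Tree: B1–B2, B1–B3
Every bag has size at most 4, so the width is 4 − 1 = 3 and tw(G) ≤ 3. On the other hand G contains the 4-clique {b, c, d, e}. A clique must lie in a single bag of any decomposition, so no decomposition can have width below 3. Hence tw(G) = 3 exactly.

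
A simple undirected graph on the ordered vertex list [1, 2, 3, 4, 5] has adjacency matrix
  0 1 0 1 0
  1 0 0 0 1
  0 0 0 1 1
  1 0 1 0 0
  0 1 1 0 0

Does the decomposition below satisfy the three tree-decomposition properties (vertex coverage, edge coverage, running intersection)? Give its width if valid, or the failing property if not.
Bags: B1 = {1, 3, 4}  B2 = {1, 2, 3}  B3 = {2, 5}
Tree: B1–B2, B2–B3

A tree decomposition must satisfy three properties: every vertex lies in some bag; for every edge, both endpoints lie together in some bag; and for every vertex, the bags containing it form a connected subtree. Here edge (3,5) lies in no bag, so the decomposition is invalid.

No — edge (3,5) lies in no bag.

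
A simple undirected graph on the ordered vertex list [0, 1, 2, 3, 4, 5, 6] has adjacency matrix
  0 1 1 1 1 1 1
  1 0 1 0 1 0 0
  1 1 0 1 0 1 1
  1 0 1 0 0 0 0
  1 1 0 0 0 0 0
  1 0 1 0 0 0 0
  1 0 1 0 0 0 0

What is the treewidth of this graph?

A width-2 tree decomposition is:
Bags: B1 = {0, 2, 5}  B2 = {0, 1, 2}  B3 = {0, 1, 4}  B4 = {0, 2, 3}  B5 = {0, 2, 6}
Tree: B1–B2, B2–B3, B1–B4, B2–B5
Every bag has size at most 3, so the width is 3 − 1 = 2 and tw(G) ≤ 2. For the lower bound, the 3 vertices {0, 1, 2} are pairwise adjacent, and any tree decomposition puts a clique entirely inside one bag — forcing width ≥ 2. Hence tw(G) = 2 exactly.

2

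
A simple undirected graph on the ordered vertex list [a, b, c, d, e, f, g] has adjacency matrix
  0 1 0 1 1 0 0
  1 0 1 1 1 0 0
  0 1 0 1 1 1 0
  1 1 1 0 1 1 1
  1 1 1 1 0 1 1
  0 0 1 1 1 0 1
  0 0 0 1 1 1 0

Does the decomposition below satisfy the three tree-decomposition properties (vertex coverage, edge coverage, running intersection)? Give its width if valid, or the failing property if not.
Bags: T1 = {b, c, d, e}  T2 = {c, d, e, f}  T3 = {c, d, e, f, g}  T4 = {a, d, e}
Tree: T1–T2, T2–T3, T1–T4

No — edge (b,a) lies in no bag.

A tree decomposition must satisfy three properties: every vertex lies in some bag; for every edge, both endpoints lie together in some bag; and for every vertex, the bags containing it form a connected subtree. Here edge (b,a) lies in no bag, so the decomposition is invalid.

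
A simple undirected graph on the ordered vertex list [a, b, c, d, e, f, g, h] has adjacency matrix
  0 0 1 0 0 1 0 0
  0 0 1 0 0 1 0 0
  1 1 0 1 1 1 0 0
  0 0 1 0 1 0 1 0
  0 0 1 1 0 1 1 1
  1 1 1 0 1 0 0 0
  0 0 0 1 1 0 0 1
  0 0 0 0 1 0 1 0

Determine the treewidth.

2

A width-2 tree decomposition is:
Bags: B1 = {c, d, e}  B2 = {d, e, g}  B3 = {c, e, f}  B4 = {e, g, h}  B5 = {a, c, f}  B6 = {b, c, f}
Tree: B1–B2, B1–B3, B2–B4, B3–B5, B3–B6
Each bag holds 3 vertices, so the decomposition has width 2, which upper-bounds the treewidth. Conversely, {d, e, g} is a clique of size 3, and the vertices of any clique must share a bag in every tree decomposition; so some bag has ≥ 3 vertices and tw(G) ≥ 2. The upper and lower bounds meet at 2, so that is the treewidth.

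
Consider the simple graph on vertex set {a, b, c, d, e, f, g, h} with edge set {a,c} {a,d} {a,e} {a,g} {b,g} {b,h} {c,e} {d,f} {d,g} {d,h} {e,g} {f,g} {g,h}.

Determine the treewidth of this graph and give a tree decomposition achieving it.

Every bag has size at most 3, so the width is 3 − 1 = 2 and tw(G) ≤ 2. For the lower bound, the 3 vertices {d, g, h} are pairwise adjacent, and any tree decomposition puts a clique entirely inside one bag — forcing width ≥ 2. Therefore the treewidth is 2.

Treewidth 2.
One such decomposition:
Bags: B1 = {d, g, h}  B2 = {a, d, g}  B3 = {b, g, h}  B4 = {a, e, g}  B5 = {d, f, g}  B6 = {a, c, e}
Tree: B1–B2, B1–B3, B2–B4, B1–B5, B4–B6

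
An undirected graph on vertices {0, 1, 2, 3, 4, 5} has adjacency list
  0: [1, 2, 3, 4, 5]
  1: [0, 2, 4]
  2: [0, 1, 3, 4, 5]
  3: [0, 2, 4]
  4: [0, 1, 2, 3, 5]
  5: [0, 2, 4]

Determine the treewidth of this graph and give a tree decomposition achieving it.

Treewidth 3.
One such decomposition:
Bags: B1 = {0, 1, 2, 4}  B2 = {0, 2, 3, 4}  B3 = {0, 2, 4, 5}
Tree: B1–B2, B1–B3

The largest bag has 4 vertices, giving width 3; this decomposition certifies tw(G) ≤ 3. Conversely, {0, 1, 2, 4} is a clique of size 4, and the vertices of any clique must share a bag in every tree decomposition; so some bag has ≥ 4 vertices and tw(G) ≥ 3. Therefore the treewidth is 3.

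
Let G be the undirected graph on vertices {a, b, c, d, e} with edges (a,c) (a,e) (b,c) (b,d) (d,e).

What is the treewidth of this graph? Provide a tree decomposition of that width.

Every bag has size at most 3, so the width is 3 − 1 = 2 and tw(G) ≤ 2. For the lower bound, G contains the cycle b–d–e–a–c–b, so G is not a forest; only forests have treewidth ≤ 1, hence tw(G) ≥ 2. Therefore the treewidth is 2.

Treewidth 2.
One such decomposition:
Bags: B1 = {b, d, e}  B2 = {a, b, e}  B3 = {a, b, c}
Tree: B1–B2, B2–B3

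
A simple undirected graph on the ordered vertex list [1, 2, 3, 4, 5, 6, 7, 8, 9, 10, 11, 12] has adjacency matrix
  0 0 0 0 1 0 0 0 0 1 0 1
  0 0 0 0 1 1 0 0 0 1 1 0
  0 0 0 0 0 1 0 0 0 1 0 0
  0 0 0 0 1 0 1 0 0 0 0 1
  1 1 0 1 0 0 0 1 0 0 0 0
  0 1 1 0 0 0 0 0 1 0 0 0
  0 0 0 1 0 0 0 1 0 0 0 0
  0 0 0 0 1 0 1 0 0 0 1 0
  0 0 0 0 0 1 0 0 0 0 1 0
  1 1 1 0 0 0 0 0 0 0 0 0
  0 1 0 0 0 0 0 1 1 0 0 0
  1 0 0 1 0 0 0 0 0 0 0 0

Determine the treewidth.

A width-3 tree decomposition is:
Bags: B1 = {1, 4, 7, 12}  B2 = {1, 4, 5, 7}  B3 = {1, 5, 7, 8}  B4 = {1, 5, 8, 10}  B5 = {2, 5, 8, 10}  B6 = {2, 8, 10, 11}  B7 = {2, 3, 10, 11}  B8 = {2, 3, 6, 11}  B9 = {3, 6, 9, 11}
Tree: B1–B2, B2–B3, B3–B4, B4–B5, B5–B6, B6–B7, B7–B8, B8–B9
Each bag holds 4 vertices, so the decomposition has width 3, which upper-bounds the treewidth. For the lower bound: the 4 vertex sets {4,7,12}, {1}, {5}, {2,8,10,11} are disjoint, each induces a connected subgraph, and every pair is joined by at least one edge of G. Contracting each set to a single vertex therefore yields K_{4} as a minor, and since treewidth is minor-monotone, tw(G) ≥ tw(K_{4}) = 3. Hence tw(G) = 3 exactly.

3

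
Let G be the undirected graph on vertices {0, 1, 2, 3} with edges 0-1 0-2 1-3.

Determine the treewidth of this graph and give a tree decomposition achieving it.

Treewidth 1.
Bags: B1 = {1, 3}  B2 = {0, 1}  B3 = {0, 2}
Tree: B1–B2, B2–B3

Each bag holds 2 vertices, so the decomposition has width 1, which upper-bounds the treewidth. Since G has at least one edge (e.g. 3–1), it is not an edgeless graph, so tw(G) ≥ 1. The upper and lower bounds meet at 1, so that is the treewidth.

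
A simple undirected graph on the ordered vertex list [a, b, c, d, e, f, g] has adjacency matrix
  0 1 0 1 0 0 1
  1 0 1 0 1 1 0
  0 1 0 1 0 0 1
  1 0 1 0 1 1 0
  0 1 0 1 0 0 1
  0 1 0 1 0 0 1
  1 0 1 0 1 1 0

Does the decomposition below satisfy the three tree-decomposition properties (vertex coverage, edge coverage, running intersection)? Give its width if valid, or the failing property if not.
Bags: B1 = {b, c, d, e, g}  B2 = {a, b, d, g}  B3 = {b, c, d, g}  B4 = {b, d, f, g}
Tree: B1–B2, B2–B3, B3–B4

A tree decomposition must satisfy three properties: every vertex lies in some bag; for every edge, both endpoints lie together in some bag; and for every vertex, the bags containing it form a connected subtree. Here bags containing vertex c are not connected in the tree, so the decomposition is invalid.

No — bags containing vertex c are not connected in the tree.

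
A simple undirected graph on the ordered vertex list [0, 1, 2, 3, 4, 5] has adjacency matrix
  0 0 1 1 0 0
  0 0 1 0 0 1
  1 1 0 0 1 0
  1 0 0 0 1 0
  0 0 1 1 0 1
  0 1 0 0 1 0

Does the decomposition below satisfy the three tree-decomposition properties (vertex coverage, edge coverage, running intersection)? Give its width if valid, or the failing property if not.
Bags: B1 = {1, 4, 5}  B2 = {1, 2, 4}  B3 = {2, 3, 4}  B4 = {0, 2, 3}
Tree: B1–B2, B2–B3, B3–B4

Yes; width 2.

Checking the three conditions: (i) the bags cover all of {0, 1, 2, 3, 4, 5}; (ii) for each edge, some bag contains both endpoints; (iii) the bags containing any fixed vertex form a subtree. All hold, so the decomposition is valid with width 3 − 1 = 2.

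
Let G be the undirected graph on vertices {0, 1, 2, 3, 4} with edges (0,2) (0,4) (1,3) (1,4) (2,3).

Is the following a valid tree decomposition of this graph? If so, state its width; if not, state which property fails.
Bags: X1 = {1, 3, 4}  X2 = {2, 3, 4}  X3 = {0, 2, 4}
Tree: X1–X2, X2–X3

Checking the three conditions: (i) the bags cover all of {0, 1, 2, 3, 4}; (ii) for each edge, some bag contains both endpoints; (iii) the bags containing any fixed vertex form a subtree. All hold, so the decomposition is valid with width 3 − 1 = 2.

Yes; width 2.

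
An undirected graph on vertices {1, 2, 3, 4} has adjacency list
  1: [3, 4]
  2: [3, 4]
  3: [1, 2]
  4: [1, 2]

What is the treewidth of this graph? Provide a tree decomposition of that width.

Each bag holds 3 vertices, so the decomposition has width 2, which upper-bounds the treewidth. Since 4–2–3–1–4 is a cycle in G, G is not acyclic. Forests are exactly the graphs of treewidth ≤ 1, so tw(G) ≥ 2. The upper and lower bounds meet at 2, so that is the treewidth.

Treewidth 2.
One optimal decomposition is:
Bags: B1 = {2, 3, 4}  B2 = {1, 3, 4}
Tree: B1–B2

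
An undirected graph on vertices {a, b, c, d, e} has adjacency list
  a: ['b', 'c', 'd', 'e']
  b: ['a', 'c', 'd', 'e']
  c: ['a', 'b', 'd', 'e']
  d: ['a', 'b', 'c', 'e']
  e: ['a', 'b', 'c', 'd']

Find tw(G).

A width-4 tree decomposition is:
Bags: B1 = {a, b, c, d, e}
Tree: (single bag)
With just one bag of size 5, the width is 5 − 1 = 4, so tw(G) ≤ 4. Conversely, {a, b, c, d, e} is a clique of size 5, and the vertices of any clique must share a bag in every tree decomposition; so some bag has ≥ 5 vertices and tw(G) ≥ 4. Therefore the treewidth is 4.

4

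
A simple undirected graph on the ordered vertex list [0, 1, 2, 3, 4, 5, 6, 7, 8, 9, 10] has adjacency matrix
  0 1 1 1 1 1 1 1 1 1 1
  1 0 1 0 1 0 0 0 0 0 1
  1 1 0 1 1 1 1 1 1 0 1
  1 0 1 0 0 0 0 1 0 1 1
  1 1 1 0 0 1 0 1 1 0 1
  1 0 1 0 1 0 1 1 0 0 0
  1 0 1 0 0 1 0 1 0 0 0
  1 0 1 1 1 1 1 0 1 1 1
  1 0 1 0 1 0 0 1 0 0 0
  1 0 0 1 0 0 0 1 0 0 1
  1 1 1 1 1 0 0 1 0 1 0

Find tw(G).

A width-4 tree decomposition is:
Bags: B1 = {0, 2, 4, 7, 10}  B2 = {0, 1, 2, 4, 10}  B3 = {0, 2, 3, 7, 10}  B4 = {0, 2, 4, 7, 8}  B5 = {0, 3, 7, 9, 10}  B6 = {0, 2, 4, 5, 7}  B7 = {0, 2, 5, 6, 7}
Tree: B1–B2, B1–B3, B1–B4, B3–B5, B4–B6, B6–B7
The largest bag has 5 vertices, giving width 4; this decomposition certifies tw(G) ≤ 4. On the other hand G contains the 5-clique {0, 3, 7, 9, 10}. A clique must lie in a single bag of any decomposition, so no decomposition can have width below 4. Hence tw(G) = 4 exactly.

4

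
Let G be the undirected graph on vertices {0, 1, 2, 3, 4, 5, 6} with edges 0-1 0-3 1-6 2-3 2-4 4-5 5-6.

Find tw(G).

A width-2 tree decomposition is:
Bags: B1 = {0, 1, 6}  B2 = {0, 3, 6}  B3 = {2, 3, 6}  B4 = {2, 4, 6}  B5 = {4, 5, 6}
Tree: B1–B2, B2–B3, B3–B4, B4–B5
The largest bag has 3 vertices, giving width 2; this decomposition certifies tw(G) ≤ 2. The edges 6–1–0–3–2–4–5–6 form a cycle, so G is not a tree and its treewidth is at least 2. Combining the bounds, tw(G) = 2.

2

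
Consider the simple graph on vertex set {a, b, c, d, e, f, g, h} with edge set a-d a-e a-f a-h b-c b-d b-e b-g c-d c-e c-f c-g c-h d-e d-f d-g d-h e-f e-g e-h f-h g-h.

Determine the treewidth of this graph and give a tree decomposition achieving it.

Each bag holds 5 vertices, so the decomposition has width 4, which upper-bounds the treewidth. On the other hand G contains the 5-clique {c, d, e, g, h}. A clique must lie in a single bag of any decomposition, so no decomposition can have width below 4. The upper and lower bounds meet at 4, so that is the treewidth.

Treewidth 4.
Bags: B1 = {c, d, e, f, h}  B2 = {c, d, e, g, h}  B3 = {b, c, d, e, g}  B4 = {a, d, e, f, h}
Tree: B1–B2, B2–B3, B1–B4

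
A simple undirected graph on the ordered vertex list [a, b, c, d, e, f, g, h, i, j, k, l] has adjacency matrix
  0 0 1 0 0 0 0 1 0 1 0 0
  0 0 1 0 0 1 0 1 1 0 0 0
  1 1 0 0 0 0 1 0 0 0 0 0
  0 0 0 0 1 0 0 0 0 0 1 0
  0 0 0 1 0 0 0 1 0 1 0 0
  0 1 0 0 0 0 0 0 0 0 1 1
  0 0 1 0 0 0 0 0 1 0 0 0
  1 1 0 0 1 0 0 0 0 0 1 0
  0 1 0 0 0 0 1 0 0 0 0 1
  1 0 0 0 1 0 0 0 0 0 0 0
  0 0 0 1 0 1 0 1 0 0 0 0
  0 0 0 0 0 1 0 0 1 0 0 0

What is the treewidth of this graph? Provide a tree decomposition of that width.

Treewidth 3.
One optimal decomposition is:
Bags: B1 = {a, d, e, j}  B2 = {a, d, e, h}  B3 = {a, d, h, k}  B4 = {a, c, h, k}  B5 = {b, c, h, k}  B6 = {b, c, f, k}  B7 = {b, c, f, g}  B8 = {b, f, g, i}  B9 = {f, g, i, l}
Tree: B1–B2, B2–B3, B3–B4, B4–B5, B5–B6, B6–B7, B7–B8, B8–B9

Every bag has size at most 4, so the width is 4 − 1 = 3 and tw(G) ≤ 3. For the lower bound: the 4 vertex sets {d,e,j}, {a}, {h}, {b,c,f,k} are disjoint, each induces a connected subgraph, and every pair is joined by at least one edge of G. Contracting each set to a single vertex therefore yields K_{4} as a minor, and since treewidth is minor-monotone, tw(G) ≥ tw(K_{4}) = 3. Combining the bounds, tw(G) = 3.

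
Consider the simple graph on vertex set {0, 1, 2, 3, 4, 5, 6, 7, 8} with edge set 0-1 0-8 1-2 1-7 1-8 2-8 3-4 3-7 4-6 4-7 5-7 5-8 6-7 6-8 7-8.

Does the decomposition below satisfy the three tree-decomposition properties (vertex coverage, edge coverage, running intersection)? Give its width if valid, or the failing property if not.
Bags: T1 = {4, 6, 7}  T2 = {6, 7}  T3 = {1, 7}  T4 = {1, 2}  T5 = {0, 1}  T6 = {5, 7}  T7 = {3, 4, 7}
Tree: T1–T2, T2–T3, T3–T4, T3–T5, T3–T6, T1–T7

A tree decomposition must satisfy three properties: every vertex lies in some bag; for every edge, both endpoints lie together in some bag; and for every vertex, the bags containing it form a connected subtree. Here vertex 8 appears in no bag, so the decomposition is invalid.

No — vertex 8 appears in no bag.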